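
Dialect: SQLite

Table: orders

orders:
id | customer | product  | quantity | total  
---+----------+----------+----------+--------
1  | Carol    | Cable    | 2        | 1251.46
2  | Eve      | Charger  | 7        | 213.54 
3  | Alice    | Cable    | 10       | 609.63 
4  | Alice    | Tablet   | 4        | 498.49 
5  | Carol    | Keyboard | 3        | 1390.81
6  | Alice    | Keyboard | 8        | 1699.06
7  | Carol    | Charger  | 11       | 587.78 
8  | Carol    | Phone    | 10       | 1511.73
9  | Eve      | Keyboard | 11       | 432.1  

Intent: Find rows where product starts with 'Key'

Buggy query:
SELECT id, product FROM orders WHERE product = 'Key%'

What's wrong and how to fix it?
Bug: '=' compares the literal string including the % character; pattern matching needs LIKE

Fix: Use LIKE for wildcard pattern matching

Corrected query:
SELECT id, product FROM orders WHERE product LIKE 'Key%'

Result:
id | product 
---+---------
5  | Keyboard
6  | Keyboard
9  | Keyboard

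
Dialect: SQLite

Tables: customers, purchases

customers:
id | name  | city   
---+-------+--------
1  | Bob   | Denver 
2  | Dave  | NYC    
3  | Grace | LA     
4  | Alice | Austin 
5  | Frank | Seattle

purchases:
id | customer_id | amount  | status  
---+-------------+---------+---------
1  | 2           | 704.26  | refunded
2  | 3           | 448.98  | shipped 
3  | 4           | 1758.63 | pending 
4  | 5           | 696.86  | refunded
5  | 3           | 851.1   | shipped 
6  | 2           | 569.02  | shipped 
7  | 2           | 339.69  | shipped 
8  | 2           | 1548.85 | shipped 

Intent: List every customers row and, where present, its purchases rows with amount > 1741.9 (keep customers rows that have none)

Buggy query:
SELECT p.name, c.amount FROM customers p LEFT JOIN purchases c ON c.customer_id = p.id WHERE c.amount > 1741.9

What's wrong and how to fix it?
Bug: Filtering c.amount in WHERE discards the NULL rows produced by LEFT JOIN, turning it into an inner join

Fix: Move the right-table condition into the ON clause so unmatched parents are kept

Corrected query:
SELECT p.name, c.amount FROM customers p LEFT JOIN purchases c ON c.customer_id = p.id AND c.amount > 1741.9

Result:
name  | amount 
------+--------
Bob   | NULL   
Dave  | NULL   
Grace | NULL   
Alice | 1758.63
Frank | NULL   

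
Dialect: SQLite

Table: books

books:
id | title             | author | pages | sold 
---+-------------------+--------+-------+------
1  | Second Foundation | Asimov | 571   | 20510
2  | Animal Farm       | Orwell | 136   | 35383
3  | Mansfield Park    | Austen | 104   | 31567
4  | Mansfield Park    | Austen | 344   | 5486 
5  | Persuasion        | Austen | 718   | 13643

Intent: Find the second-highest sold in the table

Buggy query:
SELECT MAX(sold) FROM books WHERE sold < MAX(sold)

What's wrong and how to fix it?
Bug: MAX(sold) on the right of the comparison is an aggregate-in-WHERE error

Fix: Compute the overall MAX in a subquery, then take MAX of rows below it

Corrected query:
SELECT MAX(sold) FROM books WHERE sold < (SELECT MAX(sold) FROM books)

Result:
MAX(sold)
---------
31567    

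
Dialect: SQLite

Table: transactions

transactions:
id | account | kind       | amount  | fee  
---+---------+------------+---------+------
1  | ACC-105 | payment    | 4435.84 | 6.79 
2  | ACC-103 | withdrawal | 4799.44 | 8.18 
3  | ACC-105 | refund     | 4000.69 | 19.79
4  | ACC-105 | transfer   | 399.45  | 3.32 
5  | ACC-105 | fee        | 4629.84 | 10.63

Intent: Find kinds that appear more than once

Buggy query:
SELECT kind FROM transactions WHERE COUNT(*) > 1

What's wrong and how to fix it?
Bug: WHERE can't reference COUNT(*); aggregates are computed after WHERE

Fix: GROUP BY kind, then filter groups with HAVING COUNT(*) > 1

Corrected query:
SELECT kind FROM transactions GROUP BY kind HAVING COUNT(*) > 1

Result:
(no rows)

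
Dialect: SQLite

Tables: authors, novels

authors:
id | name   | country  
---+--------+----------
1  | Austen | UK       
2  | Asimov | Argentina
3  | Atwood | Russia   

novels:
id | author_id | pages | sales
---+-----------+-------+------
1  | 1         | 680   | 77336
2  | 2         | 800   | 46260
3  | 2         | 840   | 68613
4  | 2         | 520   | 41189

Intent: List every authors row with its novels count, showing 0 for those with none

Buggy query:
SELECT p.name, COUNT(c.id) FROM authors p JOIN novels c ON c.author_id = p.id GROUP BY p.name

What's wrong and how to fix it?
Bug: An inner join excludes parents with zero children

Fix: Use LEFT JOIN so parents without children still appear (COUNT(c.id) gives 0)

Corrected query:
SELECT p.name, COUNT(c.id) FROM authors p LEFT JOIN novels c ON c.author_id = p.id GROUP BY p.name

Result:
name   | COUNT(c.id)
-------+------------
Asimov | 3          
Atwood | 0          
Austen | 1          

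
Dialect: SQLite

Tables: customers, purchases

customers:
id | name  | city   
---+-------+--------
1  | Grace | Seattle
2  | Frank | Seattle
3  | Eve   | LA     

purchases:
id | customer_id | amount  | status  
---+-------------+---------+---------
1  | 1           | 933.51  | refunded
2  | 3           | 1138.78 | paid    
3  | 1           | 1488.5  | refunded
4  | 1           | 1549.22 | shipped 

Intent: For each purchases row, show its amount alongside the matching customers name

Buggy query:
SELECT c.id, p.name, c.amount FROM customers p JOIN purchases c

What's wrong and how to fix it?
Bug: JOIN with no ON clause produces a cartesian product; every purchases row pairs with every customers row

Fix: Specify the join condition linking the foreign key to the parent id

Corrected query:
SELECT c.id, p.name, c.amount FROM customers p JOIN purchases c ON c.customer_id = p.id

Result:
id | name  | amount 
---+-------+--------
1  | Grace | 933.51 
2  | Eve   | 1138.78
3  | Grace | 1488.5 
4  | Grace | 1549.22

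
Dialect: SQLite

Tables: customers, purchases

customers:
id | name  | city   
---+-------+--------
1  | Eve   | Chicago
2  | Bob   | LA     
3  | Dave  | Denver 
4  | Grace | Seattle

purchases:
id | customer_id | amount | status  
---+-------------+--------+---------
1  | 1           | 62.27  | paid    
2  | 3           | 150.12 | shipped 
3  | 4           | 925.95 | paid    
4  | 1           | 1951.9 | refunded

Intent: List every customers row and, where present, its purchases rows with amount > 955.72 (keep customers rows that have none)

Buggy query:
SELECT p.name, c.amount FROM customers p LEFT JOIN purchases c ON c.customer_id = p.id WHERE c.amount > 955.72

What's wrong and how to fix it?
Bug: Filtering c.amount in WHERE discards the NULL rows produced by LEFT JOIN, turning it into an inner join

Fix: Put 'c.amount > 955.72' in the JOIN's ON clause instead of WHERE

Corrected query:
SELECT p.name, c.amount FROM customers p LEFT JOIN purchases c ON c.customer_id = p.id AND c.amount > 955.72

Result:
name  | amount
------+-------
Eve   | 1951.9
Bob   | NULL  
Dave  | NULL  
Grace | NULL  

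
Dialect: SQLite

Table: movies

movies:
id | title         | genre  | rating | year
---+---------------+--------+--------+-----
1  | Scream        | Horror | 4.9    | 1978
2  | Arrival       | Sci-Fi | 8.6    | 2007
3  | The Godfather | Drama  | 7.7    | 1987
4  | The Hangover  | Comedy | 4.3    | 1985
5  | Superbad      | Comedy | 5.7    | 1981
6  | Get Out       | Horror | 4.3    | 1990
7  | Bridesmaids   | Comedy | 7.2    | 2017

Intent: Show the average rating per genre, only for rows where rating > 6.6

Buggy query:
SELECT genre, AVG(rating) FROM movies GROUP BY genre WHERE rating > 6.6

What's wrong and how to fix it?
Bug: WHERE cannot follow GROUP BY

Fix: Move the WHERE clause before GROUP BY

Corrected query:
SELECT genre, AVG(rating) FROM movies WHERE rating > 6.6 GROUP BY genre

Result:
genre  | AVG(rating)
-------+------------
Comedy | 7.2        
Drama  | 7.7        
Sci-Fi | 8.6        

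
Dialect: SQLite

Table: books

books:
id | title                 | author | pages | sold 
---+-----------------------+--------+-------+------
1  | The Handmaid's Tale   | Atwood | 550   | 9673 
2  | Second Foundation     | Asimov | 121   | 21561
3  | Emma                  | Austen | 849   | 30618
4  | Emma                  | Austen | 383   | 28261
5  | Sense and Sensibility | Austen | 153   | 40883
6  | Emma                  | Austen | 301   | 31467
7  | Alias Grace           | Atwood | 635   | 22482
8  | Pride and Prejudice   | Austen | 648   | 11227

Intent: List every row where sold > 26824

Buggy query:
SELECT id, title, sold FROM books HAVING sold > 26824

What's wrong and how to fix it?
Bug: This is a non-aggregate query (no GROUP BY, no aggregates), so in SQLite the HAVING clause is invalid here; a row-level condition belongs in WHERE

Fix: Use WHERE for row-level filtering

Corrected query:
SELECT id, title, sold FROM books WHERE sold > 26824

Result:
id | title                 | sold 
---+-----------------------+------
3  | Emma                  | 30618
4  | Emma                  | 28261
5  | Sense and Sensibility | 40883
6  | Emma                  | 31467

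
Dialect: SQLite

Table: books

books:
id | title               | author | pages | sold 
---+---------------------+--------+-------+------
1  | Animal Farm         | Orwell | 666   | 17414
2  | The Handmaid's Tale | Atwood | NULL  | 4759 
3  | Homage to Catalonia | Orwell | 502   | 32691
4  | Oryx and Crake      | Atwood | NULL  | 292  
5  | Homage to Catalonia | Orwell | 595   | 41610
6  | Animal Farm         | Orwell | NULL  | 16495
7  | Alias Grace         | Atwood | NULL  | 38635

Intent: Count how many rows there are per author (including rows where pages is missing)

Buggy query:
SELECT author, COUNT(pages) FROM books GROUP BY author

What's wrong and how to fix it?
Bug: COUNT(pages) skips NULLs, so groups with missing pages are undercounted

Fix: Use COUNT(*) to count all rows regardless of NULL

Corrected query:
SELECT author, COUNT(*) FROM books GROUP BY author

Result:
author | COUNT(*)
-------+---------
Atwood | 3       
Orwell | 4       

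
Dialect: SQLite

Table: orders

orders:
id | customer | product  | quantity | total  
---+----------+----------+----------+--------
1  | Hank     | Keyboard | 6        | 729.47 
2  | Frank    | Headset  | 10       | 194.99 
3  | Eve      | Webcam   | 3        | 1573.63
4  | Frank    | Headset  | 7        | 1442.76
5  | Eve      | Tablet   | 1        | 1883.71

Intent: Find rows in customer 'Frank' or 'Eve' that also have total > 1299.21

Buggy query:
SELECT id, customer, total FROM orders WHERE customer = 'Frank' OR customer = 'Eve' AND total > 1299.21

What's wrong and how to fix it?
Bug: Without parentheses, AND is evaluated before OR, so the total filter only applies to the 'Eve' branch

Fix: Add parentheses around the OR so the AND applies to both alternatives

Corrected query:
SELECT id, customer, total FROM orders WHERE (customer = 'Frank' OR customer = 'Eve') AND total > 1299.21

Result:
id | customer | total  
---+----------+--------
3  | Eve      | 1573.63
4  | Frank    | 1442.76
5  | Eve      | 1883.71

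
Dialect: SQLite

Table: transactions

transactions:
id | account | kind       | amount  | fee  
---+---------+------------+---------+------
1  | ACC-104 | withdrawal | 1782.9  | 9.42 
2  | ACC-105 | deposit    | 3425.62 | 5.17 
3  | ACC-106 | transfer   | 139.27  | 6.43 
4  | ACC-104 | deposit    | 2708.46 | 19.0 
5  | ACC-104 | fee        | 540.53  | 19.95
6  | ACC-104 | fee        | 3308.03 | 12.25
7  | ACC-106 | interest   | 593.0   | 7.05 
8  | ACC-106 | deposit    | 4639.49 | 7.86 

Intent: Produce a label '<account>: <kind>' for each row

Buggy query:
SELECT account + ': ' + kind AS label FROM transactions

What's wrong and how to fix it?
Bug: '+' is numeric addition; on text columns SQLite converts them to 0 instead of concatenating

Fix: Replace + with || to concatenate text

Corrected query:
SELECT account || ': ' || kind AS label FROM transactions

Result:
label              
-------------------
ACC-104: withdrawal
ACC-105: deposit   
ACC-106: transfer  
ACC-104: deposit   
ACC-104: fee       
ACC-104: fee       
ACC-106: interest  
ACC-106: deposit   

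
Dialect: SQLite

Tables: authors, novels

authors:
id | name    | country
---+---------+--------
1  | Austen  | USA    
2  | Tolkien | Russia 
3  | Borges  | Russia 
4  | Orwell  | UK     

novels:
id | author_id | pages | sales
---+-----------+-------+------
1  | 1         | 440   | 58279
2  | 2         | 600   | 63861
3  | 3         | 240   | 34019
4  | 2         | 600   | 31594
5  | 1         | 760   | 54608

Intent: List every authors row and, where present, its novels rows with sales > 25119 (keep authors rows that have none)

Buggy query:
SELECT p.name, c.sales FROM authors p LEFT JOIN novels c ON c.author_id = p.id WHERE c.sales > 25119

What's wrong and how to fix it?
Bug: A WHERE condition on the right-hand table after LEFT JOIN drops unmatched parents

Fix: Put 'c.sales > 25119' in the JOIN's ON clause instead of WHERE

Corrected query:
SELECT p.name, c.sales FROM authors p LEFT JOIN novels c ON c.author_id = p.id AND c.sales > 25119

Result:
name    | sales
--------+------
Austen  | 54608
Austen  | 58279
Tolkien | 31594
Tolkien | 63861
Borges  | 34019
Orwell  | NULL 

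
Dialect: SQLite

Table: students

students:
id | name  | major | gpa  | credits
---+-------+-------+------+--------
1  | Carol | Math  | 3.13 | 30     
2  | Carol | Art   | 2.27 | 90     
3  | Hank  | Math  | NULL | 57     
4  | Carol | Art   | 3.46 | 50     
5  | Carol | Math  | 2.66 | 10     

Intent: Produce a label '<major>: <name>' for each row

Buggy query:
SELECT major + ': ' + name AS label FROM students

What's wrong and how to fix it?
Bug: '+' is numeric addition; on text columns SQLite converts them to 0 instead of concatenating

Fix: Replace + with || to concatenate text

Corrected query:
SELECT major || ': ' || name AS label FROM students

Result:
label      
-----------
Math: Carol
Art: Carol 
Math: Hank 
Art: Carol 
Math: Carol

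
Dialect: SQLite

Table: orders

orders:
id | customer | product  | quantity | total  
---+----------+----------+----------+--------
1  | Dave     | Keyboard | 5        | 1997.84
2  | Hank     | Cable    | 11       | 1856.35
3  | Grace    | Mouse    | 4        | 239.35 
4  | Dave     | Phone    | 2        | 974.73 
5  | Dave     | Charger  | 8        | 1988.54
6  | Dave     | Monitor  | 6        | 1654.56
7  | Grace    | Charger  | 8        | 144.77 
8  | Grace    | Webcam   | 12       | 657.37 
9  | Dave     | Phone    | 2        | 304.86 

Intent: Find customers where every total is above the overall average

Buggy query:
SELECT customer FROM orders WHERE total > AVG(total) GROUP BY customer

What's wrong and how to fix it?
Bug: AVG() is an aggregate; it can't sit directly in WHERE

Fix: Compute the overall average in a scalar subquery and compare each group's MIN against it in HAVING

Corrected query:
SELECT customer FROM orders GROUP BY customer HAVING MIN(total) > (SELECT AVG(total) FROM orders)

Result:
customer
--------
Hank    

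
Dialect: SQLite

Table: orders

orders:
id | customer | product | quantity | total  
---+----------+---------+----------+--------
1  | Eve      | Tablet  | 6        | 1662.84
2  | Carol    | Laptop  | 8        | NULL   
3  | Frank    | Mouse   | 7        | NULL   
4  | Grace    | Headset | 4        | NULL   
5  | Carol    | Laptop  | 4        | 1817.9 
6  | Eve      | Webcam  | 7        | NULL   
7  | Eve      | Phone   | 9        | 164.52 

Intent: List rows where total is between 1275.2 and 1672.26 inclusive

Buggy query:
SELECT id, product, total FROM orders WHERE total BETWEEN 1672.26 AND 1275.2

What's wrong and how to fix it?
Bug: The bounds are reversed; BETWEEN a AND b requires a <= b to match anything

Fix: Write BETWEEN 1275.2 AND 1672.26

Corrected query:
SELECT id, product, total FROM orders WHERE total BETWEEN 1275.2 AND 1672.26

Result:
id | product | total  
---+---------+--------
1  | Tablet  | 1662.84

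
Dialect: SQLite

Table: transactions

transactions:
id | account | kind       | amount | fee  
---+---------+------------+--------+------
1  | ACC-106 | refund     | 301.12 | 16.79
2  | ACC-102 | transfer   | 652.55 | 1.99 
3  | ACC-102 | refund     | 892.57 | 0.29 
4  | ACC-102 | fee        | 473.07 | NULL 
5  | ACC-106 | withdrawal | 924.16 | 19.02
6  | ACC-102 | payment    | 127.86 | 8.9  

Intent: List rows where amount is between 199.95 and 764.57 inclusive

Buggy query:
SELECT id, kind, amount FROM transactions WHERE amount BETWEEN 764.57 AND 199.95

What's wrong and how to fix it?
Bug: The bounds are reversed; BETWEEN a AND b requires a <= b to match anything

Fix: Swap the bounds so the smaller value comes first

Corrected query:
SELECT id, kind, amount FROM transactions WHERE amount BETWEEN 199.95 AND 764.57

Result:
id | kind     | amount
---+----------+-------
1  | refund   | 301.12
2  | transfer | 652.55
4  | fee      | 473.07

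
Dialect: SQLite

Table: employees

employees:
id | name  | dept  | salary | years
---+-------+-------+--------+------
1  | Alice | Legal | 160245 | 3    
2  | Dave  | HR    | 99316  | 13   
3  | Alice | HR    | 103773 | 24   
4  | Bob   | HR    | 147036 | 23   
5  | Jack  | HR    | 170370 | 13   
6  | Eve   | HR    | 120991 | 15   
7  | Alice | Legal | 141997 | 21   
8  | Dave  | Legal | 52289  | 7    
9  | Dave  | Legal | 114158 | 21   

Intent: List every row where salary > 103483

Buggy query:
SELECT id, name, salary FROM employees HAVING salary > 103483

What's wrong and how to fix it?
Bug: This is a non-aggregate query (no GROUP BY, no aggregates), so in SQLite the HAVING clause is invalid here; a row-level condition belongs in WHERE

Fix: Use WHERE for row-level filtering

Corrected query:
SELECT id, name, salary FROM employees WHERE salary > 103483

Result:
id | name  | salary
---+-------+-------
1  | Alice | 160245
3  | Alice | 103773
4  | Bob   | 147036
5  | Jack  | 170370
6  | Eve   | 120991
7  | Alice | 141997
9  | Dave  | 114158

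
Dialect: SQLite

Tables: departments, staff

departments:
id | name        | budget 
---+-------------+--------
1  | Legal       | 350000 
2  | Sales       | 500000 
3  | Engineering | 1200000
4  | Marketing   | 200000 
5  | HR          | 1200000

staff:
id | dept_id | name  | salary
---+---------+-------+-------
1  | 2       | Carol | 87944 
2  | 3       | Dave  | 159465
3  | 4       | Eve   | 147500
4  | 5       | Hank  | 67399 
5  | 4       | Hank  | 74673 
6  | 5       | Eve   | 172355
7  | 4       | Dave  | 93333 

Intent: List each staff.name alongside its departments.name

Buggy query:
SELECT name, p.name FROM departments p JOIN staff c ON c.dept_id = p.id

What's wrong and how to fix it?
Bug: Both tables have a 'name' column; the unqualified reference is ambiguous

Fix: Qualify the column with its table alias (c.name)

Corrected query:
SELECT c.name, p.name FROM departments p JOIN staff c ON c.dept_id = p.id

Result:
name  | name       
------+------------
Carol | Sales      
Dave  | Engineering
Eve   | Marketing  
Hank  | HR         
Hank  | Marketing  
Eve   | HR         
Dave  | Marketing  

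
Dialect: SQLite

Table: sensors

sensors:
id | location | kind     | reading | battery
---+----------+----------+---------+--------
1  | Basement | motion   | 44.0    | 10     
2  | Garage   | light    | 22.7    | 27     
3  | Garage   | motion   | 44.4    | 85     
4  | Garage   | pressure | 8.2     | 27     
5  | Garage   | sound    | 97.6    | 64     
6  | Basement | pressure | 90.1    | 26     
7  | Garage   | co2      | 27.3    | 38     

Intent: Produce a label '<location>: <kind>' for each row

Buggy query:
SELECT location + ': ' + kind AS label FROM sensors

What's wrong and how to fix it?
Bug: '+' is numeric addition; on text columns SQLite converts them to 0 instead of concatenating

Fix: Replace + with || to concatenate text

Corrected query:
SELECT location || ': ' || kind AS label FROM sensors

Result:
label             
------------------
Basement: motion  
Garage: light     
Garage: motion    
Garage: pressure  
Garage: sound     
Basement: pressure
Garage: co2       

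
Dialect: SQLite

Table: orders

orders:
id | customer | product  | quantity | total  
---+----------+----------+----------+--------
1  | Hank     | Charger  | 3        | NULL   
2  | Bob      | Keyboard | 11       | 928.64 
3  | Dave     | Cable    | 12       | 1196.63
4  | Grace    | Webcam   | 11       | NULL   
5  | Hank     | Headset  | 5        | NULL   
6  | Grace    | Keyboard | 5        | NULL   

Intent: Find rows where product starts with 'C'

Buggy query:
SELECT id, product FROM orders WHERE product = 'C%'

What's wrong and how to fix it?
Bug: '=' compares the literal string including the % character; pattern matching needs LIKE

Fix: Use LIKE for wildcard pattern matching

Corrected query:
SELECT id, product FROM orders WHERE product LIKE 'C%'

Result:
id | product
---+--------
1  | Charger
3  | Cable  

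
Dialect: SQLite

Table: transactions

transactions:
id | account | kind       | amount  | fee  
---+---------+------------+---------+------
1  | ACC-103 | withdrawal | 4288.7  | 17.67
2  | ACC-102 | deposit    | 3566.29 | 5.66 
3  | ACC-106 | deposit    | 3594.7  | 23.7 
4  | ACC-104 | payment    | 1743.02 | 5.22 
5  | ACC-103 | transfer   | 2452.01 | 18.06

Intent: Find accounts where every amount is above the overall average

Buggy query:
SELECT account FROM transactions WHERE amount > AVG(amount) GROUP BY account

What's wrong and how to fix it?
Bug: AVG() is an aggregate; it can't sit directly in WHERE

Fix: Compute the overall average in a scalar subquery and compare each group's MIN against it in HAVING

Corrected query:
SELECT account FROM transactions GROUP BY account HAVING MIN(amount) > (SELECT AVG(amount) FROM transactions)

Result:
account
-------
ACC-102
ACC-106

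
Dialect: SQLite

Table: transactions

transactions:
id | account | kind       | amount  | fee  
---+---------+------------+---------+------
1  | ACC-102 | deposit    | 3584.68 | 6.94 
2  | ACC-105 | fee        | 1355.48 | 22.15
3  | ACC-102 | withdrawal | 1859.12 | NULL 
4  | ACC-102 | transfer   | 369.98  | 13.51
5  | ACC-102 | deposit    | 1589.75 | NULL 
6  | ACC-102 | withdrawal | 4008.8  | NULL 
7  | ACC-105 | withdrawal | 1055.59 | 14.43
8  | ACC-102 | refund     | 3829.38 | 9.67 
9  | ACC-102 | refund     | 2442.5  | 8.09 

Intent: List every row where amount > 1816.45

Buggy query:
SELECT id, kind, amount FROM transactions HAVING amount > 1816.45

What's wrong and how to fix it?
Bug: HAVING filters the output of aggregation, but this query has no GROUP BY and no aggregate functions, so SQLite rejects it (HAVING clause on a non-aggregate query); the condition here is per row

Fix: Use WHERE for row-level filtering

Corrected query:
SELECT id, kind, amount FROM transactions WHERE amount > 1816.45

Result:
id | kind       | amount 
---+------------+--------
1  | deposit    | 3584.68
3  | withdrawal | 1859.12
6  | withdrawal | 4008.8 
8  | refund     | 3829.38
9  | refund     | 2442.5 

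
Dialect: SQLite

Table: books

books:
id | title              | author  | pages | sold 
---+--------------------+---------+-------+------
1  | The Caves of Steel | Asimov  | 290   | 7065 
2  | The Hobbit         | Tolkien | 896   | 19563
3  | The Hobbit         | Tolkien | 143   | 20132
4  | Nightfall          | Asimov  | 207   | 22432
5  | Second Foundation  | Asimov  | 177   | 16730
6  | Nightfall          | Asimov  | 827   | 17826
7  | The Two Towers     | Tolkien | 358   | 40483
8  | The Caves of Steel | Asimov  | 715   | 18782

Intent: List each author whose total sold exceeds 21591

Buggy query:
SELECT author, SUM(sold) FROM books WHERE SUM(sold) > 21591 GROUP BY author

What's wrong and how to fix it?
Bug: WHERE runs before GROUP BY, so aggregates aren't available there

Fix: Move the aggregate condition to a HAVING clause

Corrected query:
SELECT author, SUM(sold) FROM books GROUP BY author HAVING SUM(sold) > 21591

Result:
author  | SUM(sold)
--------+----------
Asimov  | 82835    
Tolkien | 80178    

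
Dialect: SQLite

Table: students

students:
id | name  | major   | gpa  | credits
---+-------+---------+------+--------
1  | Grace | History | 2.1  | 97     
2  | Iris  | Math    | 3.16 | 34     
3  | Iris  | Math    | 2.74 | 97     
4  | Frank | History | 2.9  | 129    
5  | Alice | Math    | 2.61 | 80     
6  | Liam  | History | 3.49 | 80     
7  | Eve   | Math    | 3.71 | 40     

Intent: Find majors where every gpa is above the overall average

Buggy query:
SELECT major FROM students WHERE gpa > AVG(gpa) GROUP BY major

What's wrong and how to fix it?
Bug: WHERE evaluates per row before aggregation, so AVG() is unavailable

Fix: Use a subquery for AVG and a HAVING MIN(...) filter so the condition holds for every row in the group

Corrected query:
SELECT major FROM students GROUP BY major HAVING MIN(gpa) > (SELECT AVG(gpa) FROM students)

Result:
(no rows)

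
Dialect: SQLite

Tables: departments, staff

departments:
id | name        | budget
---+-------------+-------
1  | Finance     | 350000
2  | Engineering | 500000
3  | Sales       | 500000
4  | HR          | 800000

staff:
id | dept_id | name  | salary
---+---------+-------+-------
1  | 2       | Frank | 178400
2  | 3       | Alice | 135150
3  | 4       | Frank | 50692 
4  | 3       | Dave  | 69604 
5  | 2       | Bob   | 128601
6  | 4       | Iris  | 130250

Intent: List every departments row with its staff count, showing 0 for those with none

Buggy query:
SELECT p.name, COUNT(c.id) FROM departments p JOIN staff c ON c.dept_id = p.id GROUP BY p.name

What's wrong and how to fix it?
Bug: INNER JOIN drops departments rows that have no matching staff rows

Fix: Switch to LEFT JOIN to retain unmatched parent rows

Corrected query:
SELECT p.name, COUNT(c.id) FROM departments p LEFT JOIN staff c ON c.dept_id = p.id GROUP BY p.name

Result:
name        | COUNT(c.id)
------------+------------
Engineering | 2          
Finance     | 0          
HR          | 2          
Sales       | 2          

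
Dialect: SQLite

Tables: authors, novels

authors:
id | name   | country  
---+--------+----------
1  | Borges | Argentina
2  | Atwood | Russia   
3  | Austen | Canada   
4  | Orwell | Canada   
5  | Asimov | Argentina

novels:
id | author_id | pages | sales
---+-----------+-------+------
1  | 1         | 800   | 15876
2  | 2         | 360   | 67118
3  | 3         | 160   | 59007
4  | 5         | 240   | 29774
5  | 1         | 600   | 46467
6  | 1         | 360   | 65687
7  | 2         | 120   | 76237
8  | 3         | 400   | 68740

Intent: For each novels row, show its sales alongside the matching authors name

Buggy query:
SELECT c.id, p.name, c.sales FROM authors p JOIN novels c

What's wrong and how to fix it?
Bug: Missing join condition: each novels row is matched to all authors rows instead of just its own

Fix: Add ON c.author_id = p.id to the JOIN

Corrected query:
SELECT c.id, p.name, c.sales FROM authors p JOIN novels c ON c.author_id = p.id

Result:
id | name   | sales
---+--------+------
1  | Borges | 15876
2  | Atwood | 67118
3  | Austen | 59007
4  | Asimov | 29774
5  | Borges | 46467
6  | Borges | 65687
7  | Atwood | 76237
8  | Austen | 68740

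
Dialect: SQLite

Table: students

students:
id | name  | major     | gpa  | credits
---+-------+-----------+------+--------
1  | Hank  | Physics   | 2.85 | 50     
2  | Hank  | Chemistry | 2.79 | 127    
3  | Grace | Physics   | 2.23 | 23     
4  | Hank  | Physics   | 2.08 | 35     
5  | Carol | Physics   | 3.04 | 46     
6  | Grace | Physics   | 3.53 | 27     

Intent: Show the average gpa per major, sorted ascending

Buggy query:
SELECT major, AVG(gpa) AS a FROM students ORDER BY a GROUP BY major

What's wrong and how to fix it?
Bug: GROUP BY must precede ORDER BY

Fix: Reorder: SELECT … FROM … GROUP BY … ORDER BY …

Corrected query:
SELECT major, AVG(gpa) AS a FROM students GROUP BY major ORDER BY a

Result:
major     | a    
----------+------
Physics   | 2.746
Chemistry | 2.79 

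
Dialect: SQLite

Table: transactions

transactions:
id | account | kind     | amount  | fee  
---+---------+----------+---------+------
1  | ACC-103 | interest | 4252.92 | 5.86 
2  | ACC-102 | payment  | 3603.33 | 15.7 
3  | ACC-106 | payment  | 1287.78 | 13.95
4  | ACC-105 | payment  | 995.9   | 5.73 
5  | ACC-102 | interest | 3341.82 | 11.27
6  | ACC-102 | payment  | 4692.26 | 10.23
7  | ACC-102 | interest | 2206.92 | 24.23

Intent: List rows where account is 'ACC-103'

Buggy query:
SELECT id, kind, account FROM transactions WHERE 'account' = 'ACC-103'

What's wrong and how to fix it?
Bug: 'account' in single quotes is a string literal, not the column; the comparison is literal-vs-literal and never true

Fix: Remove the quotes around the column name (or use double quotes for an identifier)

Corrected query:
SELECT id, kind, account FROM transactions WHERE account = 'ACC-103'

Result:
id | kind     | account
---+----------+--------
1  | interest | ACC-103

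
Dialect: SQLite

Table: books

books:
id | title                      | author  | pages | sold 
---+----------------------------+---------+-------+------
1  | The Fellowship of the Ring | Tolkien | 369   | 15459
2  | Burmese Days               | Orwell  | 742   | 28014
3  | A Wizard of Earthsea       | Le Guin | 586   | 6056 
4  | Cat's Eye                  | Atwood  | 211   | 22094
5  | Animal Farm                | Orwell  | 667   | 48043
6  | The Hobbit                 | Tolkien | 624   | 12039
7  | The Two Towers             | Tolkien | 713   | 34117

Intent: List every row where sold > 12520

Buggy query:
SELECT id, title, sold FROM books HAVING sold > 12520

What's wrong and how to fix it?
Bug: HAVING filters the output of aggregation, but this query has no GROUP BY and no aggregate functions, so SQLite rejects it (HAVING clause on a non-aggregate query); the condition here is per row

Fix: Replace HAVING with WHERE since the condition applies to individual rows

Corrected query:
SELECT id, title, sold FROM books WHERE sold > 12520

Result:
id | title                      | sold 
---+----------------------------+------
1  | The Fellowship of the Ring | 15459
2  | Burmese Days               | 28014
4  | Cat's Eye                  | 22094
5  | Animal Farm                | 48043
7  | The Two Towers             | 34117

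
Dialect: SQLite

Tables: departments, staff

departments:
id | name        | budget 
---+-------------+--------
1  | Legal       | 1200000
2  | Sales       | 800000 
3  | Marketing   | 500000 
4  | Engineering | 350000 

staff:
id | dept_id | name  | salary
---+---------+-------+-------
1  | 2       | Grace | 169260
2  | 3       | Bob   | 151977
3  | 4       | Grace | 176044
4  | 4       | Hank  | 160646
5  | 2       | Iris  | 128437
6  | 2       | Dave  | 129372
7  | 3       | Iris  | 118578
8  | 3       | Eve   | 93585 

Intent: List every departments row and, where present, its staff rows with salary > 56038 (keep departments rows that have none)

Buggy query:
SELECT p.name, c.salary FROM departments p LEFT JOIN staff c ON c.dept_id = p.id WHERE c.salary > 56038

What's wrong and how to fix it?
Bug: A WHERE condition on the right-hand table after LEFT JOIN drops unmatched parents

Fix: Put 'c.salary > 56038' in the JOIN's ON clause instead of WHERE

Corrected query:
SELECT p.name, c.salary FROM departments p LEFT JOIN staff c ON c.dept_id = p.id AND c.salary > 56038

Result:
name        | salary
------------+-------
Legal       | NULL  
Sales       | 128437
Sales       | 129372
Sales       | 169260
Marketing   | 93585 
Marketing   | 118578
Marketing   | 151977
Engineering | 160646
Engineering | 176044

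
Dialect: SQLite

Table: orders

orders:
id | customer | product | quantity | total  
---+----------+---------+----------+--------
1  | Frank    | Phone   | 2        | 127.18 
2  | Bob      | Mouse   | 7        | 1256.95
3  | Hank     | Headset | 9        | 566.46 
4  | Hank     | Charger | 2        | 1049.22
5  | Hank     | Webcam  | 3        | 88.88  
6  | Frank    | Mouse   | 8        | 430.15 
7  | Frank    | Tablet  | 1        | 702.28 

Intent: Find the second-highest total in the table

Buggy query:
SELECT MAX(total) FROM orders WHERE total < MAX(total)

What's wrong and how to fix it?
Bug: MAX(total) on the right of the comparison is an aggregate-in-WHERE error

Fix: Put the inner MAX in a scalar subquery

Corrected query:
SELECT MAX(total) FROM orders WHERE total < (SELECT MAX(total) FROM orders)

Result:
MAX(total)
----------
1049.22   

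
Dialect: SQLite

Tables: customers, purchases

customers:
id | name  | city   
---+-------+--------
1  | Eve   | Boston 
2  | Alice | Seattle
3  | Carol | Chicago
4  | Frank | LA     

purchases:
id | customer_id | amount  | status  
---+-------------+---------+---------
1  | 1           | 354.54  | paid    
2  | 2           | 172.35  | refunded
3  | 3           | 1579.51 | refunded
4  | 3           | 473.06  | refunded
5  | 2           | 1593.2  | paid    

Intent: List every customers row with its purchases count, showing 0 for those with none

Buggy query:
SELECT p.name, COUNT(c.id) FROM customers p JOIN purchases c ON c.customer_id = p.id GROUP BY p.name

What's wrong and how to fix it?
Bug: An inner join excludes parents with zero children

Fix: Switch to LEFT JOIN to retain unmatched parent rows

Corrected query:
SELECT p.name, COUNT(c.id) FROM customers p LEFT JOIN purchases c ON c.customer_id = p.id GROUP BY p.name

Result:
name  | COUNT(c.id)
------+------------
Alice | 2          
Carol | 2          
Eve   | 1          
Frank | 0          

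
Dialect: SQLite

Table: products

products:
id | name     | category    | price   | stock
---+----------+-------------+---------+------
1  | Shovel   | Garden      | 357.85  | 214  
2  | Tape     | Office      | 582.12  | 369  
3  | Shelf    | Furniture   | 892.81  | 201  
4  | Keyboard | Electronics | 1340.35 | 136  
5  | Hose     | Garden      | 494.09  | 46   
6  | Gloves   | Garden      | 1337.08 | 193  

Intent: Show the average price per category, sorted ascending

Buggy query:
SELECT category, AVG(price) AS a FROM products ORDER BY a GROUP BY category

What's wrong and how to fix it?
Bug: ORDER BY appears before GROUP BY; SQL clause order requires GROUP BY first

Fix: Move ORDER BY to the end, after GROUP BY

Corrected query:
SELECT category, AVG(price) AS a FROM products GROUP BY category ORDER BY a

Result:
category    | a         
------------+-----------
Office      | 582.12    
Garden      | 729.673333
Furniture   | 892.81    
Electronics | 1340.35   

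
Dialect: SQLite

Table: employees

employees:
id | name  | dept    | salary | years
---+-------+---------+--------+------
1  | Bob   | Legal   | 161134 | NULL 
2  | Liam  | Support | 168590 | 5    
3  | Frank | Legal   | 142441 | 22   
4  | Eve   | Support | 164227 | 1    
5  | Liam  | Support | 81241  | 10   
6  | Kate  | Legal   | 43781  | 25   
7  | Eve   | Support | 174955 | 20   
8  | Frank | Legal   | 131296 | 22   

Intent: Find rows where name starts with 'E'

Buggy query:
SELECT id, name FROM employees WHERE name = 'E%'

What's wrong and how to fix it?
Bug: '=' compares the literal string including the % character; pattern matching needs LIKE

Fix: Replace '=' with LIKE so 'E%' is treated as a pattern

Corrected query:
SELECT id, name FROM employees WHERE name LIKE 'E%'

Result:
id | name
---+-----
4  | Eve 
7  | Eve 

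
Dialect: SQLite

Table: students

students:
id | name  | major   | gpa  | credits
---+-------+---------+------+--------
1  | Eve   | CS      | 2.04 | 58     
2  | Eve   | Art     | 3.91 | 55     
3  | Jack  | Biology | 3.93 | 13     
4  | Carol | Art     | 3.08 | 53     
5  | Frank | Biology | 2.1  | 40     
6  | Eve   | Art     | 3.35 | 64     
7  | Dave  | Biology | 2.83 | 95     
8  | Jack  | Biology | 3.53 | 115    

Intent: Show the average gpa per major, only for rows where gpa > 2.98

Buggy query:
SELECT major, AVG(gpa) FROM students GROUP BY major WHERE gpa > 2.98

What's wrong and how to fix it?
Bug: WHERE cannot follow GROUP BY

Fix: Move the WHERE clause before GROUP BY

Corrected query:
SELECT major, AVG(gpa) FROM students WHERE gpa > 2.98 GROUP BY major

Result:
major   | AVG(gpa)
--------+---------
Art     | 3.446667
Biology | 3.73    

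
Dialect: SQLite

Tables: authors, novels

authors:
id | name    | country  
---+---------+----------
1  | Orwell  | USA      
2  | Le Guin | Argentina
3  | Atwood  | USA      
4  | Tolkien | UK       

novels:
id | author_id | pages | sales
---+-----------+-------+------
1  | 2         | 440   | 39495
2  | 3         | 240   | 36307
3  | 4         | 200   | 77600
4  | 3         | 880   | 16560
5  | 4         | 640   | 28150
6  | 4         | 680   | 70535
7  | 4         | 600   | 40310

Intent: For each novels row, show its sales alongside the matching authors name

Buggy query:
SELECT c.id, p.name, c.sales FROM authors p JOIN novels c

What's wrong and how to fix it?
Bug: JOIN with no ON clause produces a cartesian product; every novels row pairs with every authors row

Fix: Add ON c.author_id = p.id to the JOIN

Corrected query:
SELECT c.id, p.name, c.sales FROM authors p JOIN novels c ON c.author_id = p.id

Result:
id | name    | sales
---+---------+------
1  | Le Guin | 39495
2  | Atwood  | 36307
3  | Tolkien | 77600
4  | Atwood  | 16560
5  | Tolkien | 28150
6  | Tolkien | 70535
7  | Tolkien | 40310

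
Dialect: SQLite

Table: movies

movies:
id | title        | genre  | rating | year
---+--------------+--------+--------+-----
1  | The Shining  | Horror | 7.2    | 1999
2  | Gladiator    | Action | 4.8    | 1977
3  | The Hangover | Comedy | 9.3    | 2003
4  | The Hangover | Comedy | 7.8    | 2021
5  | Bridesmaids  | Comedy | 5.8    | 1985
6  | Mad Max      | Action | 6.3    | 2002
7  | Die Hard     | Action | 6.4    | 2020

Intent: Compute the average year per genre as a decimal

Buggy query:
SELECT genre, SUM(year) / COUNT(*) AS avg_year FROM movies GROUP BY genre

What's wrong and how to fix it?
Bug: SUM(year) and COUNT(*) are both integers; the division truncates the fractional part

Fix: Multiply by 1.0 (or CAST to REAL) to force floating-point division

Corrected query:
SELECT genre, SUM(year) * 1.0 / COUNT(*) AS avg_year FROM movies GROUP BY genre

Result:
genre  | avg_year   
-------+------------
Action | 1999.666667
Comedy | 2003       
Horror | 1999       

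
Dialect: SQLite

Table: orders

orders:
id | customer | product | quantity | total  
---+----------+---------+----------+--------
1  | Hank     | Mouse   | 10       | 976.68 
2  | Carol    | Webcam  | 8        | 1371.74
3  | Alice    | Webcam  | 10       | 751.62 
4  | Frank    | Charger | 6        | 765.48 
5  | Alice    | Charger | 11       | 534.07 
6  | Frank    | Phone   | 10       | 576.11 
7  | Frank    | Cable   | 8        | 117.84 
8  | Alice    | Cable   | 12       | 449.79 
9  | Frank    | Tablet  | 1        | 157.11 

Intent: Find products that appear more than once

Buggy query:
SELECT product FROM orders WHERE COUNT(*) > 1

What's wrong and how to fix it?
Bug: COUNT(*) is an aggregate and cannot be used in WHERE

Fix: Group first, then use HAVING for the count condition

Corrected query:
SELECT product FROM orders GROUP BY product HAVING COUNT(*) > 1

Result:
product
-------
Cable  
Charger
Webcam 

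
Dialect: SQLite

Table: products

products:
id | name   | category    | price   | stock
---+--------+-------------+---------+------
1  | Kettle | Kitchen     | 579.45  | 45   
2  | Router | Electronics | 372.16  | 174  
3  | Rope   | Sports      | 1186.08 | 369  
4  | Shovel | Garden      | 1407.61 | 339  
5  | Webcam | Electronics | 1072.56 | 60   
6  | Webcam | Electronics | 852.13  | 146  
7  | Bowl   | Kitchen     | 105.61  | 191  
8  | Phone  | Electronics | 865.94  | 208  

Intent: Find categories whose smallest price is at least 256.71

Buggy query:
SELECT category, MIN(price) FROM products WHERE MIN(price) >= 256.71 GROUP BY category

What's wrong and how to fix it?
Bug: MIN() in WHERE is a misuse of aggregate

Fix: Replace WHERE with HAVING after the GROUP BY

Corrected query:
SELECT category, MIN(price) FROM products GROUP BY category HAVING MIN(price) >= 256.71

Result:
category    | MIN(price)
------------+-----------
Electronics | 372.16    
Garden      | 1407.61   
Sports      | 1186.08   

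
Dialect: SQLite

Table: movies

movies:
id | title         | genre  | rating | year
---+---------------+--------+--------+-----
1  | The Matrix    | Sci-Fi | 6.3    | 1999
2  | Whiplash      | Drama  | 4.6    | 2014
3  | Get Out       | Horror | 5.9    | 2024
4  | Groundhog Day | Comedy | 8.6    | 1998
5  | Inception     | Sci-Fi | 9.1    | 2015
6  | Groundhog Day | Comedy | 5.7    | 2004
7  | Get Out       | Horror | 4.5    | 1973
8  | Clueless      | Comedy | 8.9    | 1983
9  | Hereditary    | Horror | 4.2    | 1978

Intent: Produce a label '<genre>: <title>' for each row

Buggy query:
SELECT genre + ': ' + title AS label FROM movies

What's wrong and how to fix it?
Bug: '+' is numeric addition; on text columns SQLite converts them to 0 instead of concatenating

Fix: Replace + with || to concatenate text

Corrected query:
SELECT genre || ': ' || title AS label FROM movies

Result:
label                
---------------------
Sci-Fi: The Matrix   
Drama: Whiplash      
Horror: Get Out      
Comedy: Groundhog Day
Sci-Fi: Inception    
Comedy: Groundhog Day
Horror: Get Out      
Comedy: Clueless     
Horror: Hereditary   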